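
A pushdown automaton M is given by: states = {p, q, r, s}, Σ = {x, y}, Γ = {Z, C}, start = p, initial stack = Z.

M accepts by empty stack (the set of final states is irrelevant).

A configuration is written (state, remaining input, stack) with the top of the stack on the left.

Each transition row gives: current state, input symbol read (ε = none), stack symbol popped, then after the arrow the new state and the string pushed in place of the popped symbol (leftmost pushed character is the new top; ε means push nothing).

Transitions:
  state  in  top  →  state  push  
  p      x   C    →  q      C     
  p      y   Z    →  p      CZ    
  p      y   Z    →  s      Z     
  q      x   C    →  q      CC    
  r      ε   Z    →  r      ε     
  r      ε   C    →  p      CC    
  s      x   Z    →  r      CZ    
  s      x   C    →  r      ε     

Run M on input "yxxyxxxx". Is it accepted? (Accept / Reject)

No computation consumes all input and empties the stack.

Reject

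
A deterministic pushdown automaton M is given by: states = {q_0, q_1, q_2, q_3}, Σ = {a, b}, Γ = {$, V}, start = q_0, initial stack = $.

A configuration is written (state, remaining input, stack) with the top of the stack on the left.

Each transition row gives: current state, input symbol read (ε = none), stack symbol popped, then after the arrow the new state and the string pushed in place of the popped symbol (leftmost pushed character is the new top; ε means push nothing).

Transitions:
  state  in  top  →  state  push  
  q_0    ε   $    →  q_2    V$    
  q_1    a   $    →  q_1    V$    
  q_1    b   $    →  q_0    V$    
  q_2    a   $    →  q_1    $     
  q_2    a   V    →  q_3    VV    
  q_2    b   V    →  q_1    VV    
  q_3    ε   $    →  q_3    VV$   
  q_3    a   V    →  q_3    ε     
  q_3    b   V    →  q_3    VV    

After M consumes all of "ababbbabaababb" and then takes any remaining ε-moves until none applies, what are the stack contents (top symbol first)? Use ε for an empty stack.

(q_0, ababbbabaababb, $) ⊢ (q_2, ababbbabaababb, V$) ⊢ (q_3, babbbabaababb, VV$) ⊢ (q_3, abbbabaababb, VVV$) ⊢ (q_3, bbbabaababb, VV$) ⊢ (q_3, bbabaababb, VVV$) ⊢ (q_3, babaababb, VVVV$) ⊢ (q_3, abaababb, VVVVV$) ⊢ (q_3, baababb, VVVV$) ⊢ (q_3, aababb, VVVVV$) ⊢ (q_3, ababb, VVVV$) ⊢ (q_3, babb, VVV$) ⊢ (q_3, abb, VVVV$) ⊢ (q_3, bb, VVV$) ⊢ (q_3, b, VVVV$) ⊢ (q_3, ε, VVVVV$)
All input consumed in state q_3 with stack VVVVV$.

VVVVV$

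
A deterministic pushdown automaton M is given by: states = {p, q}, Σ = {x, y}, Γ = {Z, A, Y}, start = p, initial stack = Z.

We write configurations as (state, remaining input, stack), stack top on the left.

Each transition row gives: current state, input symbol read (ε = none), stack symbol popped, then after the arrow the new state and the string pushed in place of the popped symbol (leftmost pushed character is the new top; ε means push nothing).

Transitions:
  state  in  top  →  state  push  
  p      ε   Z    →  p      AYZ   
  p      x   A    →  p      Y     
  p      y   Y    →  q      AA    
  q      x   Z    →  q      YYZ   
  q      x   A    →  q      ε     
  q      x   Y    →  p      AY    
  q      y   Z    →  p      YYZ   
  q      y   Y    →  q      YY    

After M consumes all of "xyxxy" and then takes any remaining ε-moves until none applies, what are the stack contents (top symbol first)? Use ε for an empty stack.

(p, xyxxy, Z)
  ε-move, top Z: go to p, push AYZ → (p, xyxxy, AYZ)
  read x, top A: go to p, push Y → (p, yxxy, YYZ)
  read y, top Y: go to q, push AA → (q, xxy, AAYZ)
  read x, top A: go to q, push ε → (q, xy, AYZ)
  read x, top A: go to q, push ε → (q, y, YZ)
  read y, top Y: go to q, push YY → (q, ε, YYZ)
All input consumed in state q with stack YYZ.

YYZ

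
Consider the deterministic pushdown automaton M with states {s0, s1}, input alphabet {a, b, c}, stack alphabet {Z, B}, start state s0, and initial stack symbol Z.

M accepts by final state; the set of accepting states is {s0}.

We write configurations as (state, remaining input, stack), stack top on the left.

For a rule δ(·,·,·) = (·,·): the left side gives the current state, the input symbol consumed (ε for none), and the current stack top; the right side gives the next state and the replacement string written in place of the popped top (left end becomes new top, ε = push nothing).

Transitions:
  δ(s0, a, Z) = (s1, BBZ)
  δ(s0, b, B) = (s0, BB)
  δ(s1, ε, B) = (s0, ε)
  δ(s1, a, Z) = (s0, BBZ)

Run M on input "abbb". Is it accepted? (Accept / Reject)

(s0, abbb, Z)
  read a, top Z: go to s1, push BBZ → (s1, bbb, BBZ)
  ε-move, top B: go to s0, push ε → (s0, bbb, BZ)
  read b, top B: go to s0, push BB → (s0, bb, BBZ)
  read b, top B: go to s0, push BB → (s0, b, BBBZ)
  read b, top B: go to s0, push BB → (s0, ε, BBBBZ)
All input consumed; state s0 ∈ F.

Accept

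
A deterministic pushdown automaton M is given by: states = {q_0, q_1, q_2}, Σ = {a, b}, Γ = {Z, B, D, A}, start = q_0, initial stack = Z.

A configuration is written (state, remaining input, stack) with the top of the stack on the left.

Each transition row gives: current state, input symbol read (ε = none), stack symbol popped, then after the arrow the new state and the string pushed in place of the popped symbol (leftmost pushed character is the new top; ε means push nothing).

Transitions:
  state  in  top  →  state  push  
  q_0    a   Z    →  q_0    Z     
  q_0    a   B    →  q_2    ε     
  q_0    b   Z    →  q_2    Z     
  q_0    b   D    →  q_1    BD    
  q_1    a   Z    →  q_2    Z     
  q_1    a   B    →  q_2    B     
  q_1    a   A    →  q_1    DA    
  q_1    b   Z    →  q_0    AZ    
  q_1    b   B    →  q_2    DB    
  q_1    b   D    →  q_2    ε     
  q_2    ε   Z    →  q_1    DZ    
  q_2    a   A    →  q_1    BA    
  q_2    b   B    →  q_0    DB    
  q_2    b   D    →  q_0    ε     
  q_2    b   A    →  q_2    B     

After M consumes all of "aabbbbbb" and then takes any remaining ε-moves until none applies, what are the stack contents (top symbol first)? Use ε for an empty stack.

DZ

(q_0, aabbbbbb, Z)
  read a, top Z: go to q_0, push Z → (q_0, abbbbbb, Z)
  read a, top Z: go to q_0, push Z → (q_0, bbbbbb, Z)
  read b, top Z: go to q_2, push Z → (q_2, bbbbb, Z)
  ε-move, top Z: go to q_1, push DZ → (q_1, bbbbb, DZ)
  read b, top D: go to q_2, push ε → (q_2, bbbb, Z)
  ε-move, top Z: go to q_1, push DZ → (q_1, bbbb, DZ)
  read b, top D: go to q_2, push ε → (q_2, bbb, Z)
  ε-move, top Z: go to q_1, push DZ → (q_1, bbb, DZ)
  read b, top D: go to q_2, push ε → (q_2, bb, Z)
  ε-move, top Z: go to q_1, push DZ → (q_1, bb, DZ)
  read b, top D: go to q_2, push ε → (q_2, b, Z)
  ε-move, top Z: go to q_1, push DZ → (q_1, b, DZ)
  read b, top D: go to q_2, push ε → (q_2, ε, Z)
  ε-move, top Z: go to q_1, push DZ → (q_1, ε, DZ)
All input consumed in state q_1 with stack DZ.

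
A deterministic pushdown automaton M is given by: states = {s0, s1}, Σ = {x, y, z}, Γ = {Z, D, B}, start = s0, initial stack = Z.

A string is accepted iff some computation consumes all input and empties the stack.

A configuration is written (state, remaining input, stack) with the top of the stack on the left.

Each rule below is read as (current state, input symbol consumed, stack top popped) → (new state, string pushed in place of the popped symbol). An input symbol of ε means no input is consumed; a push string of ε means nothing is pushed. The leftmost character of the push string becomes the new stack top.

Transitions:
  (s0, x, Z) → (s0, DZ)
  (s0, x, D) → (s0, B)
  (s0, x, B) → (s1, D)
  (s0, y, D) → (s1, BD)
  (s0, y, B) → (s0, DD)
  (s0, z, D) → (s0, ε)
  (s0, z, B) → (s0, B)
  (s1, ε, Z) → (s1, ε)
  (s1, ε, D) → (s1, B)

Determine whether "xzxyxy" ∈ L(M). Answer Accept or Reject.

(s0, xzxyxy, Z)
  read x, top Z: go to s0, push DZ → (s0, zxyxy, DZ)
  read z, top D: go to s0, push ε → (s0, xyxy, Z)
  read x, top Z: go to s0, push DZ → (s0, yxy, DZ)
  read y, top D: go to s1, push BD → (s1, xy, BDZ)
No transition applies at (s1, xy, BDZ); input not fully consumed.

Reject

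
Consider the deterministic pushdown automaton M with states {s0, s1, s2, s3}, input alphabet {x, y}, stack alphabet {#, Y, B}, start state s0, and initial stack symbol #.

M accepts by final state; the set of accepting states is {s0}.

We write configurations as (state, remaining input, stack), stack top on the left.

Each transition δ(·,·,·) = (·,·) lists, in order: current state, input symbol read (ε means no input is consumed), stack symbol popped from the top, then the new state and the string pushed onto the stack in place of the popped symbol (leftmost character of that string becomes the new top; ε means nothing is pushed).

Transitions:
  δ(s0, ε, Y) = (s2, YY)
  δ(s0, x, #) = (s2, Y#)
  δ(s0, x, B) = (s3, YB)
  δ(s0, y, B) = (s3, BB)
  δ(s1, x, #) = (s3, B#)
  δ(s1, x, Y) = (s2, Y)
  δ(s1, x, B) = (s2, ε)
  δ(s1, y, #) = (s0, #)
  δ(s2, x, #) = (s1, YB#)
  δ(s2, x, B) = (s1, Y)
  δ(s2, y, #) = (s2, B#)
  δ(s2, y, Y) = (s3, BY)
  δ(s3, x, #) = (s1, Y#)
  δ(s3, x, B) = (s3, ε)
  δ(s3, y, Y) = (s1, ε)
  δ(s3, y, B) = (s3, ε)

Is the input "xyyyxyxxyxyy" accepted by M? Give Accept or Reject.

(s0, xyyyxyxxyxyy, #) ⊢ (s2, yyyxyxxyxyy, Y#) ⊢ (s3, yyxyxxyxyy, BY#) ⊢ (s3, yxyxxyxyy, Y#) ⊢ (s1, xyxxyxyy, #) ⊢ (s3, yxxyxyy, B#) ⊢ (s3, xxyxyy, #) ⊢ (s1, xyxyy, Y#) ⊢ (s2, yxyy, Y#) ⊢ (s3, xyy, BY#) ⊢ (s3, yy, Y#) ⊢ (s1, y, #) ⊢ (s0, ε, #)
All input consumed; state s0 ∈ F.

Accept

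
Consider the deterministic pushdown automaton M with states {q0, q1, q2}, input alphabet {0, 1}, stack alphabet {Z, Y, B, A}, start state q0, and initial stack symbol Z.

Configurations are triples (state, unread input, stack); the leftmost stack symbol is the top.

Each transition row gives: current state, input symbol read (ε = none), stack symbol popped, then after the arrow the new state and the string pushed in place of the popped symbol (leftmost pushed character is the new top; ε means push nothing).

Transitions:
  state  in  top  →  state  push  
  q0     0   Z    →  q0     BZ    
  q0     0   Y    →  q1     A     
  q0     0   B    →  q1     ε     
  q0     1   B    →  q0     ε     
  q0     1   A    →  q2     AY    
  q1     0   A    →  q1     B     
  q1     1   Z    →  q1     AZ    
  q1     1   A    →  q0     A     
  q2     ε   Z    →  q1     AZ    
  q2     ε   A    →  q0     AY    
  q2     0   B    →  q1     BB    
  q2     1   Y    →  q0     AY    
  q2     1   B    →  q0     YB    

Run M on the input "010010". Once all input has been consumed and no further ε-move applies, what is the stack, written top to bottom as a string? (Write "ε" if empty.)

(q0, 010010, Z) ⊢ (q0, 10010, BZ) ⊢ (q0, 0010, Z) ⊢ (q0, 010, BZ) ⊢ (q1, 10, Z) ⊢ (q1, 0, AZ) ⊢ (q1, ε, BZ)
All input consumed in state q1 with stack BZ.

BZ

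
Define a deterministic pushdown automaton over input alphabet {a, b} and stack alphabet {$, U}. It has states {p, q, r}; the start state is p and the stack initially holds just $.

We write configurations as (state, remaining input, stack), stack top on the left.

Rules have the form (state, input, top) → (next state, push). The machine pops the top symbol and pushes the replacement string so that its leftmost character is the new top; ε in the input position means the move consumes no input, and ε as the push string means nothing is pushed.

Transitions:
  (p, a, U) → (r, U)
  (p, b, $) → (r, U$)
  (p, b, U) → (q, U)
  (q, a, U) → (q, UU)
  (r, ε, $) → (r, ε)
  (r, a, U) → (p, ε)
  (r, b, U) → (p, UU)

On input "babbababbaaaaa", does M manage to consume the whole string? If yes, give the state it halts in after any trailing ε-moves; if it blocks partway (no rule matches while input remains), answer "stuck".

q

(p, babbababbaaaaa, $)
  read b, top $: go to r, push U$ → (r, abbababbaaaaa, U$)
  read a, top U: go to p, push ε → (p, bbababbaaaaa, $)
  read b, top $: go to r, push U$ → (r, bababbaaaaa, U$)
  read b, top U: go to p, push UU → (p, ababbaaaaa, UU$)
  read a, top U: go to r, push U → (r, babbaaaaa, UU$)
  read b, top U: go to p, push UU → (p, abbaaaaa, UUU$)
  read a, top U: go to r, push U → (r, bbaaaaa, UUU$)
  read b, top U: go to p, push UU → (p, baaaaa, UUUU$)
  read b, top U: go to q, push U → (q, aaaaa, UUUU$)
  read a, top U: go to q, push UU → (q, aaaa, UUUUU$)
  read a, top U: go to q, push UU → (q, aaa, UUUUUU$)
  read a, top U: go to q, push UU → (q, aa, UUUUUUU$)
  read a, top U: go to q, push UU → (q, a, UUUUUUUU$)
  read a, top U: go to q, push UU → (q, ε, UUUUUUUUU$)
All input consumed; M is in state q.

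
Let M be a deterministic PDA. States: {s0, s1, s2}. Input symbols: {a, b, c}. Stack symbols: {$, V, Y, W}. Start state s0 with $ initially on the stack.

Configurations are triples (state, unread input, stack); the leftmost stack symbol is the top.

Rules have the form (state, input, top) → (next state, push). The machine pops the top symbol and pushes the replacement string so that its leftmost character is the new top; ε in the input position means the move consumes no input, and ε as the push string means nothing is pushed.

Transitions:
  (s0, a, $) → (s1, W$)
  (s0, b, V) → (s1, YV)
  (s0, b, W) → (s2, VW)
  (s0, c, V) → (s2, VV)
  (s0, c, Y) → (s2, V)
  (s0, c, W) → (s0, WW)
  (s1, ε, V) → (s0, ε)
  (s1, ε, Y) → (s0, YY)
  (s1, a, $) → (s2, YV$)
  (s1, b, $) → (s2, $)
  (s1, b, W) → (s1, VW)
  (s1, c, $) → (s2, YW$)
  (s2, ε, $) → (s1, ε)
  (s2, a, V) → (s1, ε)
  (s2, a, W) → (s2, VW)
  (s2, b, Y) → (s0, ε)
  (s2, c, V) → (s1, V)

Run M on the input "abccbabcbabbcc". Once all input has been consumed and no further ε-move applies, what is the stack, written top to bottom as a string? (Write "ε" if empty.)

(s0, abccbabcbabbcc, $) ⊢ (s1, bccbabcbabbcc, W$) ⊢ (s1, ccbabcbabbcc, VW$) ⊢ (s0, ccbabcbabbcc, W$) ⊢ (s0, cbabcbabbcc, WW$) ⊢ (s0, babcbabbcc, WWW$) ⊢ (s2, abcbabbcc, VWWW$) ⊢ (s1, bcbabbcc, WWW$) ⊢ (s1, cbabbcc, VWWW$) ⊢ (s0, cbabbcc, WWW$) ⊢ (s0, babbcc, WWWW$) ⊢ (s2, abbcc, VWWWW$) ⊢ (s1, bbcc, WWWW$) ⊢ (s1, bcc, VWWWW$) ⊢ (s0, bcc, WWWW$) ⊢ (s2, cc, VWWWW$) ⊢ (s1, c, VWWWW$) ⊢ (s0, c, WWWW$) ⊢ (s0, ε, WWWWW$)
All input consumed in state s0 with stack WWWWW$.

WWWWW$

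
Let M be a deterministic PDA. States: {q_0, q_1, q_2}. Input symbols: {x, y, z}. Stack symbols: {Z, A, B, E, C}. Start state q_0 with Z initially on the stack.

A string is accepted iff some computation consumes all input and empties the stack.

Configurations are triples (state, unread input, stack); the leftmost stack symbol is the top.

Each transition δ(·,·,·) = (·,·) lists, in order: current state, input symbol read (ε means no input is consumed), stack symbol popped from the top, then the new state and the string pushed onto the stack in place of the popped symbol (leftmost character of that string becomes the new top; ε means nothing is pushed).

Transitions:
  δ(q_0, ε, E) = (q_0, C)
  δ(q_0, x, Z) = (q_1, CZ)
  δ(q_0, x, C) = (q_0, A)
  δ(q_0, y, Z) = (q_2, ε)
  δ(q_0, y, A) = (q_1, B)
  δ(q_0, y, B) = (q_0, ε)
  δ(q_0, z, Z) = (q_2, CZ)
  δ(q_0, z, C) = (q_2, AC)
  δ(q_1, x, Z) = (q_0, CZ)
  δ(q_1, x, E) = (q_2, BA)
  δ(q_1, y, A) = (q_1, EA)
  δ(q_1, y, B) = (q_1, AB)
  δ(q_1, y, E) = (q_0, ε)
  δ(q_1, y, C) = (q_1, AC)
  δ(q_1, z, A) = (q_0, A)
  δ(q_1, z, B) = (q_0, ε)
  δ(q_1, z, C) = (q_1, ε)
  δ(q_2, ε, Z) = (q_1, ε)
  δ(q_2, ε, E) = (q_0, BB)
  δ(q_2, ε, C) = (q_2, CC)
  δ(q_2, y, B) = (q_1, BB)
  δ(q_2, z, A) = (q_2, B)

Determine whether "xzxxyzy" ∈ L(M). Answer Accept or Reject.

Accept

(q_0, xzxxyzy, Z)
  read x, top Z: go to q_1, push CZ → (q_1, zxxyzy, CZ)
  read z, top C: go to q_1, push ε → (q_1, xxyzy, Z)
  read x, top Z: go to q_0, push CZ → (q_0, xyzy, CZ)
  read x, top C: go to q_0, push A → (q_0, yzy, AZ)
  read y, top A: go to q_1, push B → (q_1, zy, BZ)
  read z, top B: go to q_0, push ε → (q_0, y, Z)
  read y, top Z: go to q_2, push ε → (q_2, ε, ε)
All input consumed and the stack is empty.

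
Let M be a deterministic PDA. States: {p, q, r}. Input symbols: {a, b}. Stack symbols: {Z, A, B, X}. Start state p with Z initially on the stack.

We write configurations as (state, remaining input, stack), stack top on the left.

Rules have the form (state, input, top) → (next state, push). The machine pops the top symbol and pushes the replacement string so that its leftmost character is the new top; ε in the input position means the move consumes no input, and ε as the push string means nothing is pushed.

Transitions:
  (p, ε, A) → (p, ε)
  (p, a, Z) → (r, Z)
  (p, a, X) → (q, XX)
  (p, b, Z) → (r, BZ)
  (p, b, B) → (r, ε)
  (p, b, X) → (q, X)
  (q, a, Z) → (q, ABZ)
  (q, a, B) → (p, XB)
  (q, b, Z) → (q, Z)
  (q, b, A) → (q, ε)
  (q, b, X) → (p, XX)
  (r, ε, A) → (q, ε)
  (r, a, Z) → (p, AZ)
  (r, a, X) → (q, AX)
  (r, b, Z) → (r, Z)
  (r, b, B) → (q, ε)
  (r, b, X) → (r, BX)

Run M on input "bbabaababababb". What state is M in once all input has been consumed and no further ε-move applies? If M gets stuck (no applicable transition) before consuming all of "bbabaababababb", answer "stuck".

(p, bbabaababababb, Z)
  read b, top Z: go to r, push BZ → (r, babaababababb, BZ)
  read b, top B: go to q, push ε → (q, abaababababb, Z)
  read a, top Z: go to q, push ABZ → (q, baababababb, ABZ)
  read b, top A: go to q, push ε → (q, aababababb, BZ)
  read a, top B: go to p, push XB → (p, ababababb, XBZ)
  read a, top X: go to q, push XX → (q, babababb, XXBZ)
  read b, top X: go to p, push XX → (p, abababb, XXXBZ)
  read a, top X: go to q, push XX → (q, bababb, XXXXBZ)
  read b, top X: go to p, push XX → (p, ababb, XXXXXBZ)
  read a, top X: go to q, push XX → (q, babb, XXXXXXBZ)
  read b, top X: go to p, push XX → (p, abb, XXXXXXXBZ)
  read a, top X: go to q, push XX → (q, bb, XXXXXXXXBZ)
  read b, top X: go to p, push XX → (p, b, XXXXXXXXXBZ)
  read b, top X: go to q, push X → (q, ε, XXXXXXXXXBZ)
All input consumed; M is in state q.

q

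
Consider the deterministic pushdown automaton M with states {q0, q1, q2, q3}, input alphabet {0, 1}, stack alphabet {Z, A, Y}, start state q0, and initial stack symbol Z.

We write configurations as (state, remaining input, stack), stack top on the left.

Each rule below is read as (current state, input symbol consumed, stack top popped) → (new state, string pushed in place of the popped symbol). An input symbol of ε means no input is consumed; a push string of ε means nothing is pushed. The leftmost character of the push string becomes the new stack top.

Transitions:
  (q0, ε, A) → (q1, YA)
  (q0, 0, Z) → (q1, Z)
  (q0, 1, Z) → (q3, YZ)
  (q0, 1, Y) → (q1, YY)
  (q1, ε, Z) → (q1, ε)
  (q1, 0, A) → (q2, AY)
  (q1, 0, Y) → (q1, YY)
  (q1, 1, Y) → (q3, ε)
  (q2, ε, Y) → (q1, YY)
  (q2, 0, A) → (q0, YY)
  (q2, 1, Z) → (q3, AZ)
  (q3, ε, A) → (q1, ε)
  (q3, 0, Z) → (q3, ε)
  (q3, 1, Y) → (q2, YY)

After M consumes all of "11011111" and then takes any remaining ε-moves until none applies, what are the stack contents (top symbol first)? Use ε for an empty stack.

YYYYYZ

(q0, 11011111, Z)
  read 1, top Z: go to q3, push YZ → (q3, 1011111, YZ)
  read 1, top Y: go to q2, push YY → (q2, 011111, YYZ)
  ε-move, top Y: go to q1, push YY → (q1, 011111, YYYZ)
  read 0, top Y: go to q1, push YY → (q1, 11111, YYYYZ)
  read 1, top Y: go to q3, push ε → (q3, 1111, YYYZ)
  read 1, top Y: go to q2, push YY → (q2, 111, YYYYZ)
  ε-move, top Y: go to q1, push YY → (q1, 111, YYYYYZ)
  read 1, top Y: go to q3, push ε → (q3, 11, YYYYZ)
  read 1, top Y: go to q2, push YY → (q2, 1, YYYYYZ)
  ε-move, top Y: go to q1, push YY → (q1, 1, YYYYYYZ)
  read 1, top Y: go to q3, push ε → (q3, ε, YYYYYZ)
All input consumed in state q3 with stack YYYYYZ.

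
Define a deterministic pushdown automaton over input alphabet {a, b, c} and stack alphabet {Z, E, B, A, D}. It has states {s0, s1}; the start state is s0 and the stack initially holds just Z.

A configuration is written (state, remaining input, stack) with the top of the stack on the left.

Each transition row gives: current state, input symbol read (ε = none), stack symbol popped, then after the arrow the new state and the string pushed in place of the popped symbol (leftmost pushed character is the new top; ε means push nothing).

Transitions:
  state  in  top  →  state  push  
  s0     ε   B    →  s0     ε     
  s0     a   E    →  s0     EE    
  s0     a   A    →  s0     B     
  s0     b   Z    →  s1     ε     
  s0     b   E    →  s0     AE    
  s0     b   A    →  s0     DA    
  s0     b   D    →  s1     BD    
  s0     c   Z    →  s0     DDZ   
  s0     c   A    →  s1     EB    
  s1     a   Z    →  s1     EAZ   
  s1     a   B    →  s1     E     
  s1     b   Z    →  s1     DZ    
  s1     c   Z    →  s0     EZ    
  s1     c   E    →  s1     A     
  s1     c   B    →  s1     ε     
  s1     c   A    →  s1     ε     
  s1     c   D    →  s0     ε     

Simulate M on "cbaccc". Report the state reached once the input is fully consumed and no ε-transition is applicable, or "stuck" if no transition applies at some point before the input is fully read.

(s0, cbaccc, Z)
  read c, top Z: go to s0, push DDZ → (s0, baccc, DDZ)
  read b, top D: go to s1, push BD → (s1, accc, BDDZ)
  read a, top B: go to s1, push E → (s1, ccc, EDDZ)
  read c, top E: go to s1, push A → (s1, cc, ADDZ)
  read c, top A: go to s1, push ε → (s1, c, DDZ)
  read c, top D: go to s0, push ε → (s0, ε, DZ)
All input consumed; M is in state s0.

s0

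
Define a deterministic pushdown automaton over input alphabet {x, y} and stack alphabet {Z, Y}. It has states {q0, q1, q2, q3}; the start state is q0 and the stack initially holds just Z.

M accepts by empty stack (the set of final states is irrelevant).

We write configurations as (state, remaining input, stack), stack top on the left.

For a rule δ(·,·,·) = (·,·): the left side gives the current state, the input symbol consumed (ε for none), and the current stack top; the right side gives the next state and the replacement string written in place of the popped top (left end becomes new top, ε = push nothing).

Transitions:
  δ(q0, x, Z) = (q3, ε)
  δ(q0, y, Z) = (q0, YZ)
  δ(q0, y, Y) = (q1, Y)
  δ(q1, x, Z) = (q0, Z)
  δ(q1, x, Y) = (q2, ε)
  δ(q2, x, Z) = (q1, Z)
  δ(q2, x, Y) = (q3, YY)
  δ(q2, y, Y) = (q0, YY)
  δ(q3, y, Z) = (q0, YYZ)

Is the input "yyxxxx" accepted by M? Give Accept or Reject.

(q0, yyxxxx, Z)
  read y, top Z: go to q0, push YZ → (q0, yxxxx, YZ)
  read y, top Y: go to q1, push Y → (q1, xxxx, YZ)
  read x, top Y: go to q2, push ε → (q2, xxx, Z)
  read x, top Z: go to q1, push Z → (q1, xx, Z)
  read x, top Z: go to q0, push Z → (q0, x, Z)
  read x, top Z: go to q3, push ε → (q3, ε, ε)
All input consumed and the stack is empty.

Accept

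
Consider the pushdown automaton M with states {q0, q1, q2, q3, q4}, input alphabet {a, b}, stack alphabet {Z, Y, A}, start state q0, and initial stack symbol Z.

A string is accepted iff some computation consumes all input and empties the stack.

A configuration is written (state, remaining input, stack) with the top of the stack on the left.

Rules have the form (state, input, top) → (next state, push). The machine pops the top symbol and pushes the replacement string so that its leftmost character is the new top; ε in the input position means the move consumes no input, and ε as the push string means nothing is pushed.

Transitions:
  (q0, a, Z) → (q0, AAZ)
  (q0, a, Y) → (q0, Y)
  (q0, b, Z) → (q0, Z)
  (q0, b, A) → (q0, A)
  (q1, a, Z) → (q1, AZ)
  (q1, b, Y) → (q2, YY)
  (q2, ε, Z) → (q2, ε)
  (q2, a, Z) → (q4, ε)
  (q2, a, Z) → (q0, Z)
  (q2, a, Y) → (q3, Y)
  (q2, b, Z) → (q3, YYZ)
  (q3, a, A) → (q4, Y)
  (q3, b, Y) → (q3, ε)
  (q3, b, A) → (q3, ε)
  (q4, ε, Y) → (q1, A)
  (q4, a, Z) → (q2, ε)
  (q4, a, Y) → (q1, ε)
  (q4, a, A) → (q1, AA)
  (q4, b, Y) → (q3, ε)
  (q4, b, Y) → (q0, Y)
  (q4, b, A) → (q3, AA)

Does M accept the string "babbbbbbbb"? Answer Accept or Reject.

Reject

No computation consumes all input and empties the stack.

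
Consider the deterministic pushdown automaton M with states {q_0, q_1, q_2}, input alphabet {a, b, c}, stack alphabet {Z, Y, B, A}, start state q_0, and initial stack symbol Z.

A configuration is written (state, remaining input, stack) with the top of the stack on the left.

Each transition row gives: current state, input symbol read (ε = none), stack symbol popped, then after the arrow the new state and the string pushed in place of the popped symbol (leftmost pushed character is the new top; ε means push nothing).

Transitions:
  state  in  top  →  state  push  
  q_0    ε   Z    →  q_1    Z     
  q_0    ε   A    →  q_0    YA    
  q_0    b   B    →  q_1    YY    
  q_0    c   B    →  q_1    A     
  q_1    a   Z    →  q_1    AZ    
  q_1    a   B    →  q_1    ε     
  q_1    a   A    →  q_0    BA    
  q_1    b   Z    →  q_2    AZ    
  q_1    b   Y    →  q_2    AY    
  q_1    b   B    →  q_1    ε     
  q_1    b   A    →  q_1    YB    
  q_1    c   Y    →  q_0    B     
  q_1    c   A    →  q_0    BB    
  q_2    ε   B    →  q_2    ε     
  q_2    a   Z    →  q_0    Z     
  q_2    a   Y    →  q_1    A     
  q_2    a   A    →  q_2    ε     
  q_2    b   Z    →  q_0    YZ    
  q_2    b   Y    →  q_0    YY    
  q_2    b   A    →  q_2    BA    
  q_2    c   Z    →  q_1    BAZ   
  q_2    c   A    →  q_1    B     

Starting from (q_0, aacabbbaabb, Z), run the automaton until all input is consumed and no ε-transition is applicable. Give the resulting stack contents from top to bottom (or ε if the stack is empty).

(q_0, aacabbbaabb, Z) ⊢ (q_1, aacabbbaabb, Z) ⊢ (q_1, acabbbaabb, AZ) ⊢ (q_0, cabbbaabb, BAZ) ⊢ (q_1, abbbaabb, AAZ) ⊢ (q_0, bbbaabb, BAAZ) ⊢ (q_1, bbaabb, YYAAZ) ⊢ (q_2, baabb, AYYAAZ) ⊢ (q_2, aabb, BAYYAAZ) ⊢ (q_2, aabb, AYYAAZ) ⊢ (q_2, abb, YYAAZ) ⊢ (q_1, bb, AYAAZ) ⊢ (q_1, b, YBYAAZ) ⊢ (q_2, ε, AYBYAAZ)
All input consumed in state q_2 with stack AYBYAAZ.

AYBYAAZ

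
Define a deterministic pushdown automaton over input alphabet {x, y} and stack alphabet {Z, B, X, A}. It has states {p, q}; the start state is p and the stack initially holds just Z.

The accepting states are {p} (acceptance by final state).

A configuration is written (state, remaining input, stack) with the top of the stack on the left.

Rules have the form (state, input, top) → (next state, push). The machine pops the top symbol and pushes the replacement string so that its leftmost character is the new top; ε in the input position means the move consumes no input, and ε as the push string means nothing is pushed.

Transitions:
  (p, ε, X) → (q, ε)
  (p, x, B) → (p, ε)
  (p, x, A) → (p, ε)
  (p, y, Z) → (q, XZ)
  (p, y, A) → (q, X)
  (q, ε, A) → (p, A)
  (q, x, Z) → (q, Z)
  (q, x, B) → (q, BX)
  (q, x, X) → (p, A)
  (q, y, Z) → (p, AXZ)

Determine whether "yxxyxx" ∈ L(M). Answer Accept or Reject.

(p, yxxyxx, Z)
  read y, top Z: go to q, push XZ → (q, xxyxx, XZ)
  read x, top X: go to p, push A → (p, xyxx, AZ)
  read x, top A: go to p, push ε → (p, yxx, Z)
  read y, top Z: go to q, push XZ → (q, xx, XZ)
  read x, top X: go to p, push A → (p, x, AZ)
  read x, top A: go to p, push ε → (p, ε, Z)
All input consumed; state p ∈ F.

Accept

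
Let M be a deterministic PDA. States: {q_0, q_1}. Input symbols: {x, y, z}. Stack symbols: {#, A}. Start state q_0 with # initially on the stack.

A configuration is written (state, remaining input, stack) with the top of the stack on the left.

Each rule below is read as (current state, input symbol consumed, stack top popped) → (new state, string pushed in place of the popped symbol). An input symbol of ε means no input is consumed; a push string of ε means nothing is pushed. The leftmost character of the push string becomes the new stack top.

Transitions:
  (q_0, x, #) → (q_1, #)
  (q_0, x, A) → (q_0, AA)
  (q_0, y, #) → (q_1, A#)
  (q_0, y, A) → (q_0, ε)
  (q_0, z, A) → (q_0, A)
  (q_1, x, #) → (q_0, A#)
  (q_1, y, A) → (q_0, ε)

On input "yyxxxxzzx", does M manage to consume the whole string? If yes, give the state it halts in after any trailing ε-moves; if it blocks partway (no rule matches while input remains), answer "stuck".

q_0

(q_0, yyxxxxzzx, #)
  read y, top #: go to q_1, push A# → (q_1, yxxxxzzx, A#)
  read y, top A: go to q_0, push ε → (q_0, xxxxzzx, #)
  read x, top #: go to q_1, push # → (q_1, xxxzzx, #)
  read x, top #: go to q_0, push A# → (q_0, xxzzx, A#)
  read x, top A: go to q_0, push AA → (q_0, xzzx, AA#)
  read x, top A: go to q_0, push AA → (q_0, zzx, AAA#)
  read z, top A: go to q_0, push A → (q_0, zx, AAA#)
  read z, top A: go to q_0, push A → (q_0, x, AAA#)
  read x, top A: go to q_0, push AA → (q_0, ε, AAAA#)
All input consumed; M is in state q_0.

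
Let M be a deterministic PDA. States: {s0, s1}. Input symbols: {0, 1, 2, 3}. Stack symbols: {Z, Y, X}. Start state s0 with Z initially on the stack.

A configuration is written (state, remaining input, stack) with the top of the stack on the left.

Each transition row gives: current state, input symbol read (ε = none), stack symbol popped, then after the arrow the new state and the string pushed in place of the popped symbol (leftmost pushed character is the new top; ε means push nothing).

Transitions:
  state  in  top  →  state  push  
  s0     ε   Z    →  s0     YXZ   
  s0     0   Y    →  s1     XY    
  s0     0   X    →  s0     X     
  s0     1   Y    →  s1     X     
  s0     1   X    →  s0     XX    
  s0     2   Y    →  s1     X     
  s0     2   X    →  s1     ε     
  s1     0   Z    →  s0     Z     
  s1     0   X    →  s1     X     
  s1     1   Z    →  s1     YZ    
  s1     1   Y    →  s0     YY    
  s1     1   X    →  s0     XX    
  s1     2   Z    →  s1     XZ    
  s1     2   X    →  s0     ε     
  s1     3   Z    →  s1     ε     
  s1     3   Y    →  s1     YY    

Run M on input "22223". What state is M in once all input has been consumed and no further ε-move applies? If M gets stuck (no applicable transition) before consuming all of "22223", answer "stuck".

stuck

(s0, 22223, Z)
  ε-move, top Z: go to s0, push YXZ → (s0, 22223, YXZ)
  read 2, top Y: go to s1, push X → (s1, 2223, XXZ)
  read 2, top X: go to s0, push ε → (s0, 223, XZ)
  read 2, top X: go to s1, push ε → (s1, 23, Z)
  read 2, top Z: go to s1, push XZ → (s1, 3, XZ)
No transition for (s1, 3, top X); M blocks with input 3 remaining.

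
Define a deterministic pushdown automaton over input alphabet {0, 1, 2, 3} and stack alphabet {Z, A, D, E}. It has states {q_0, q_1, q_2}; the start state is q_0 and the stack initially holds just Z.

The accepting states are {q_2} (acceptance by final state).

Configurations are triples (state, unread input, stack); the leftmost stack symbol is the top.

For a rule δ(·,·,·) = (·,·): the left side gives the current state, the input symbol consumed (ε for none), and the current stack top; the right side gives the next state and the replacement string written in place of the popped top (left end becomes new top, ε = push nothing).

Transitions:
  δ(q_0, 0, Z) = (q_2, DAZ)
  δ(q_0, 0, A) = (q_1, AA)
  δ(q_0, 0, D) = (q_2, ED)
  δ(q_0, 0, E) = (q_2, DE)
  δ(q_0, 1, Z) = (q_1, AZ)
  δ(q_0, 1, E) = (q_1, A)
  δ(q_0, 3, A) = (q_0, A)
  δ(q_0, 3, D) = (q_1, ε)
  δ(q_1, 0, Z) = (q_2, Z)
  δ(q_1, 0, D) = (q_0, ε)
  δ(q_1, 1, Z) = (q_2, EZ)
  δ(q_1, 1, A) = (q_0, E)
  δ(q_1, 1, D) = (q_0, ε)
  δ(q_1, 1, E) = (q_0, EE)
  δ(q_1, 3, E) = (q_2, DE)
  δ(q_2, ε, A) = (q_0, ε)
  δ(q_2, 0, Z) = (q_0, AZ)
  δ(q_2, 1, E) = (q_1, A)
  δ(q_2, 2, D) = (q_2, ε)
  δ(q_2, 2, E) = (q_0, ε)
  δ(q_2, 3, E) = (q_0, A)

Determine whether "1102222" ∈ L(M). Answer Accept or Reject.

(q_0, 1102222, Z) ⊢ (q_1, 102222, AZ) ⊢ (q_0, 02222, EZ) ⊢ (q_2, 2222, DEZ) ⊢ (q_2, 222, EZ) ⊢ (q_0, 22, Z)
No transition applies at (q_0, 22, Z); input not fully consumed.

Reject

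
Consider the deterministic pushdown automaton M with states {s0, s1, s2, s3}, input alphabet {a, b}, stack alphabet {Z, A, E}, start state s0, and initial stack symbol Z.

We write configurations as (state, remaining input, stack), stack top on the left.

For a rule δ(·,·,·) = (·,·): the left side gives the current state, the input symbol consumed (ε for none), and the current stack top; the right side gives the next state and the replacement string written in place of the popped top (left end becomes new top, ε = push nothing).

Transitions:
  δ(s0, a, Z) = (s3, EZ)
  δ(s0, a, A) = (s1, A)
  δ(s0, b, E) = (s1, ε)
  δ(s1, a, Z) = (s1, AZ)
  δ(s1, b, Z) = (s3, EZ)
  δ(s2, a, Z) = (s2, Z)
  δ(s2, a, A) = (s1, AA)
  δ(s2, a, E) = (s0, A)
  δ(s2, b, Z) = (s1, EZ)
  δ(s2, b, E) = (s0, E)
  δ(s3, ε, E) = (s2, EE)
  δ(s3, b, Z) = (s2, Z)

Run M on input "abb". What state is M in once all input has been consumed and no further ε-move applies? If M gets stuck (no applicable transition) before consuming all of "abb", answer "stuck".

s1

(s0, abb, Z) ⊢ (s3, bb, EZ) ⊢ (s2, bb, EEZ) ⊢ (s0, b, EEZ) ⊢ (s1, ε, EZ)
All input consumed; M is in state s1.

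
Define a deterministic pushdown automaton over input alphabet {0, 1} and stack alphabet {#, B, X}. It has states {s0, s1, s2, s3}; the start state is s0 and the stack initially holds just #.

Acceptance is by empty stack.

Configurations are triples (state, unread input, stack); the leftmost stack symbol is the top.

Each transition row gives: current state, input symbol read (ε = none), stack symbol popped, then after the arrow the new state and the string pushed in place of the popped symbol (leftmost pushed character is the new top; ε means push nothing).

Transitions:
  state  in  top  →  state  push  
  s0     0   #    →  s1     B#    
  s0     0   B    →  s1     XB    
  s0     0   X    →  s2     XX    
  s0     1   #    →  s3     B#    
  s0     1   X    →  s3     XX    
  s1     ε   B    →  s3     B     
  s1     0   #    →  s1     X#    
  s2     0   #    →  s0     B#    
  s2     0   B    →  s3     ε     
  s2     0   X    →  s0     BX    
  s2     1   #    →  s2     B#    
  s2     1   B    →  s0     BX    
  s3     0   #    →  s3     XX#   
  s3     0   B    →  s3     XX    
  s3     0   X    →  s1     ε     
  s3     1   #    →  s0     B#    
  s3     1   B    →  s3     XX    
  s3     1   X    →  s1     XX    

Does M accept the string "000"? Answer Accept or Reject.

(s0, 000, #) ⊢ (s1, 00, B#) ⊢ (s3, 00, B#) ⊢ (s3, 0, XX#) ⊢ (s1, ε, X#)
All input consumed; stack is X#, not empty, and no further ε-move applies.

Reject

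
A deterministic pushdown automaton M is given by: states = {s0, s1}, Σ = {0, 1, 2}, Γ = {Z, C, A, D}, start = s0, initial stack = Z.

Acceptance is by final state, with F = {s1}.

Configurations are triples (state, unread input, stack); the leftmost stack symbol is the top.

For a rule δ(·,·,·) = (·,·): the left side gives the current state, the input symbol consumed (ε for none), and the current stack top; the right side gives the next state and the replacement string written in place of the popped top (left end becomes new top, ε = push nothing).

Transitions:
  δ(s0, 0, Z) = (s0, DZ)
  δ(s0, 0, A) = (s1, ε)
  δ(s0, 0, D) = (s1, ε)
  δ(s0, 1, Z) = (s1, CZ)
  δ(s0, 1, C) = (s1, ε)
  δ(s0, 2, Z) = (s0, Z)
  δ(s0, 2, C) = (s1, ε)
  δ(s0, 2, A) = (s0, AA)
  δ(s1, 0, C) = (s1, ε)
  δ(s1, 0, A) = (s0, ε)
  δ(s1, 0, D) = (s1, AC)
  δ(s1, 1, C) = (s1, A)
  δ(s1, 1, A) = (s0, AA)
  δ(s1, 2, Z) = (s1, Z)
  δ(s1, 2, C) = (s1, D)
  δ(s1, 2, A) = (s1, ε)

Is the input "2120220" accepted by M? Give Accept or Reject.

Accept

(s0, 2120220, Z)
  read 2, top Z: go to s0, push Z → (s0, 120220, Z)
  read 1, top Z: go to s1, push CZ → (s1, 20220, CZ)
  read 2, top C: go to s1, push D → (s1, 0220, DZ)
  read 0, top D: go to s1, push AC → (s1, 220, ACZ)
  read 2, top A: go to s1, push ε → (s1, 20, CZ)
  read 2, top C: go to s1, push D → (s1, 0, DZ)
  read 0, top D: go to s1, push AC → (s1, ε, ACZ)
All input consumed; state s1 ∈ F.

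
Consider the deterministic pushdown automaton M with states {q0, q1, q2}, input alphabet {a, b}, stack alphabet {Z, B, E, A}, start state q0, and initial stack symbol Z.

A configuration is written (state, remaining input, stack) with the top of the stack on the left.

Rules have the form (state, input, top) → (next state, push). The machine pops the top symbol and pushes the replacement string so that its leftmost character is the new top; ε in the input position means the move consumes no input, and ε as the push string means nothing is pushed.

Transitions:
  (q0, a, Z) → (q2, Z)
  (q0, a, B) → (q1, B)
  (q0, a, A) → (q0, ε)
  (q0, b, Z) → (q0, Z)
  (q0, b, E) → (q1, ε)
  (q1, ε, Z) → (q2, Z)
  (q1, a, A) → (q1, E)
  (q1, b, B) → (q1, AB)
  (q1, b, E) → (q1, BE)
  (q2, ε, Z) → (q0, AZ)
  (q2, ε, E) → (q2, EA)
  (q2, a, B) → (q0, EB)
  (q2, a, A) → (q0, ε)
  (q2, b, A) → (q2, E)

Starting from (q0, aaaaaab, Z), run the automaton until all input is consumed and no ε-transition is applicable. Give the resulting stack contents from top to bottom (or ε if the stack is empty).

Z

(q0, aaaaaab, Z)
  read a, top Z: go to q2, push Z → (q2, aaaaab, Z)
  ε-move, top Z: go to q0, push AZ → (q0, aaaaab, AZ)
  read a, top A: go to q0, push ε → (q0, aaaab, Z)
  read a, top Z: go to q2, push Z → (q2, aaab, Z)
  ε-move, top Z: go to q0, push AZ → (q0, aaab, AZ)
  read a, top A: go to q0, push ε → (q0, aab, Z)
  read a, top Z: go to q2, push Z → (q2, ab, Z)
  ε-move, top Z: go to q0, push AZ → (q0, ab, AZ)
  read a, top A: go to q0, push ε → (q0, b, Z)
  read b, top Z: go to q0, push Z → (q0, ε, Z)
All input consumed in state q0 with stack Z.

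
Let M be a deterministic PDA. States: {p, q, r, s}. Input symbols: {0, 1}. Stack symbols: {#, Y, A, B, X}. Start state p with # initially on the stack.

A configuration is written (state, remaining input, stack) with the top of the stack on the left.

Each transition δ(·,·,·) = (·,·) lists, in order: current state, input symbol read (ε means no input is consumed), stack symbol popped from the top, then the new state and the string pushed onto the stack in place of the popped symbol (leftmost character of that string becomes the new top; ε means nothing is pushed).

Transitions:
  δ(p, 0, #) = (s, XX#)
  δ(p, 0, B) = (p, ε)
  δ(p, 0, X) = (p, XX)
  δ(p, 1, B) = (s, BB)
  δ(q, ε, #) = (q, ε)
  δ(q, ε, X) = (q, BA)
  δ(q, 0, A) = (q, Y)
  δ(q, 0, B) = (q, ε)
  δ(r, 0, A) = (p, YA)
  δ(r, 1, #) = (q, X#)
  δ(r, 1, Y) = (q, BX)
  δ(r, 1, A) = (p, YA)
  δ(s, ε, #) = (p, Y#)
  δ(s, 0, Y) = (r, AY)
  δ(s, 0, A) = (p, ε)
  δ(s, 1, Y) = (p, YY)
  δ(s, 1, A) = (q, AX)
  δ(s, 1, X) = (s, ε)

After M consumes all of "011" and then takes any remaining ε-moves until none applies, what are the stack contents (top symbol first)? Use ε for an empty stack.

(p, 011, #)
  read 0, top #: go to s, push XX# → (s, 11, XX#)
  read 1, top X: go to s, push ε → (s, 1, X#)
  read 1, top X: go to s, push ε → (s, ε, #)
  ε-move, top #: go to p, push Y# → (p, ε, Y#)
All input consumed in state p with stack Y#.

Y#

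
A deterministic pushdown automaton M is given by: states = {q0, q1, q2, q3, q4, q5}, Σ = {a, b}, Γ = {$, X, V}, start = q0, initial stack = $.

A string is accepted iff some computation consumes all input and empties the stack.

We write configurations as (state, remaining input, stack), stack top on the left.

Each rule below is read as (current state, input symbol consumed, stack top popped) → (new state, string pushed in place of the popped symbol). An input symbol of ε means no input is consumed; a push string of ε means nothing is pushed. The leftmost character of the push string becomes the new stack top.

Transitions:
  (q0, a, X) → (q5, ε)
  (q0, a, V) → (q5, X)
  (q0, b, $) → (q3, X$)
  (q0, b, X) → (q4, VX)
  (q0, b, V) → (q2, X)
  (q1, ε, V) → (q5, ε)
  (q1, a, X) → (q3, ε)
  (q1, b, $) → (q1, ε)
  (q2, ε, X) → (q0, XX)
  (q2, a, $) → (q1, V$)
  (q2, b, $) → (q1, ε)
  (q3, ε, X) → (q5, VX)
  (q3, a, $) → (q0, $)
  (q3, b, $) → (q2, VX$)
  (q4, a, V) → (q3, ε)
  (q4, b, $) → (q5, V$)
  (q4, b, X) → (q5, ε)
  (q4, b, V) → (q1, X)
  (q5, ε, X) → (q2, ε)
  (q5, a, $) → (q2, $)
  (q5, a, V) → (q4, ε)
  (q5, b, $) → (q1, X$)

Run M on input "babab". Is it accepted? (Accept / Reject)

Accept

(q0, babab, $)
  read b, top $: go to q3, push X$ → (q3, abab, X$)
  ε-move, top X: go to q5, push VX → (q5, abab, VX$)
  read a, top V: go to q4, push ε → (q4, bab, X$)
  read b, top X: go to q5, push ε → (q5, ab, $)
  read a, top $: go to q2, push $ → (q2, b, $)
  read b, top $: go to q1, push ε → (q1, ε, ε)
All input consumed and the stack is empty.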